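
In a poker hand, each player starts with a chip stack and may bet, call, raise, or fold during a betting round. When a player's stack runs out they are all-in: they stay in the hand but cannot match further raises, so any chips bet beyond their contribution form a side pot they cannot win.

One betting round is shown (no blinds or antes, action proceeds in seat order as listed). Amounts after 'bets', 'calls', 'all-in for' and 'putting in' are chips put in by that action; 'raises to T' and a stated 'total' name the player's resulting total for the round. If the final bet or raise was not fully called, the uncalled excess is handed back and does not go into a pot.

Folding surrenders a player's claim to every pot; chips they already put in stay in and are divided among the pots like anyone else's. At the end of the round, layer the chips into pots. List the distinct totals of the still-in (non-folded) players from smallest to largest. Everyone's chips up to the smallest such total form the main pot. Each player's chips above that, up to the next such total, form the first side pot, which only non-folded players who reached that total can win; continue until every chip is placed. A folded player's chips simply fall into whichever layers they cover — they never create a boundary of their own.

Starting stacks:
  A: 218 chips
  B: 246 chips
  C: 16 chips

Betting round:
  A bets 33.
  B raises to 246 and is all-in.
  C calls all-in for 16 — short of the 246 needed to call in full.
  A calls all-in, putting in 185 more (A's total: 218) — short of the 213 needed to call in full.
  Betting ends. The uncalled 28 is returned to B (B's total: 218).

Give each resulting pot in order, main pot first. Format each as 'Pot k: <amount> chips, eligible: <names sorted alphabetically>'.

Contributions (after 28 returned to B): A=218, B=218, C=16
Pot levels (distinct totals of non-folded players): 16, 218
Layer 1-16: 16 each from A, B, C = 16*3 = 48 chips; eligible A, B, C
Layer 17-218: 202 each from A, B = 202*2 = 404 chips; eligible A, B

Pot 1: 48 chips, eligible: A, B, C
Pot 2: 404 chips, eligible: A, B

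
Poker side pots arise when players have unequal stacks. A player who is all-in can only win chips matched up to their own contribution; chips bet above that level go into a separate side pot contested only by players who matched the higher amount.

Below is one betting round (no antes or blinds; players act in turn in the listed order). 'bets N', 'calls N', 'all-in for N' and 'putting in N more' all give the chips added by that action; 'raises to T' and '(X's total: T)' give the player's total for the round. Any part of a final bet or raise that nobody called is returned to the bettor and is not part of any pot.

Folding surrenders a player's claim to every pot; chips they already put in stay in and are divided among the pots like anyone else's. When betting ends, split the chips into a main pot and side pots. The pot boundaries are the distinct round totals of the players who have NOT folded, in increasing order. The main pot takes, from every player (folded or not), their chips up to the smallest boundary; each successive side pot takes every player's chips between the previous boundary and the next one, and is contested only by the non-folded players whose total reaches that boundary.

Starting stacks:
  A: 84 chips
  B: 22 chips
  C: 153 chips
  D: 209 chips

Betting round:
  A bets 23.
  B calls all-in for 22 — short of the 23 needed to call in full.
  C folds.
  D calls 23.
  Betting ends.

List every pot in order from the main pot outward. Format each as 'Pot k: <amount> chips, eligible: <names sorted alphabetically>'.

Contributions: A=23, B=22, D=23
Folded: C
Pot levels (distinct totals of non-folded players): 22, 23
Layer 1-22: 22 each from A, B, D = 22*3 = 66 chips; eligible A, B, D
Layer 23-23: 1 each from A, D = 1*2 = 2 chips; eligible A, D

Pot 1: 66 chips, eligible: A, B, D
Pot 2: 2 chips, eligible: A, D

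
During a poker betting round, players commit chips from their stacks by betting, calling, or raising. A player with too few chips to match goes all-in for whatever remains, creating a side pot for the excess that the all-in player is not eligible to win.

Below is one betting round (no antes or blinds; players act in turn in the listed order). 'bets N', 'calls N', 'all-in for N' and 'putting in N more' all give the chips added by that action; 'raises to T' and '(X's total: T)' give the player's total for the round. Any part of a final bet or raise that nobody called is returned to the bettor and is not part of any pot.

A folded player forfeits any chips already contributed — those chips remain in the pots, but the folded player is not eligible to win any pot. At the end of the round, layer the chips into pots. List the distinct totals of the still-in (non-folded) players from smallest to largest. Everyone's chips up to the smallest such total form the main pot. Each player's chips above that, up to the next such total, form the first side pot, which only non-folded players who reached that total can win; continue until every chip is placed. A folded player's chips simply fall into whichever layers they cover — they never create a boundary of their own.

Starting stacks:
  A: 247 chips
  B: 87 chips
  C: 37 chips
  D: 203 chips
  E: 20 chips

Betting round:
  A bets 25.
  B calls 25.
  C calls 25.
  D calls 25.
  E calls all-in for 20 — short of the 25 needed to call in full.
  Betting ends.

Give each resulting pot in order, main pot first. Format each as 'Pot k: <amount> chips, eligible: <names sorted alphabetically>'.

Contributions: A=25, B=25, C=25, D=25, E=20
Pot levels (distinct totals of non-folded players): 20, 25
Layer 1-20: 20 each from A, B, C, D, E = 20*5 = 100 chips; eligible A, B, C, D, E
Layer 21-25: 5 each from A, B, C, D = 5*4 = 20 chips; eligible A, B, C, D

Pot 1: 100 chips, eligible: A, B, C, D, E
Pot 2: 20 chips, eligible: A, B, C, D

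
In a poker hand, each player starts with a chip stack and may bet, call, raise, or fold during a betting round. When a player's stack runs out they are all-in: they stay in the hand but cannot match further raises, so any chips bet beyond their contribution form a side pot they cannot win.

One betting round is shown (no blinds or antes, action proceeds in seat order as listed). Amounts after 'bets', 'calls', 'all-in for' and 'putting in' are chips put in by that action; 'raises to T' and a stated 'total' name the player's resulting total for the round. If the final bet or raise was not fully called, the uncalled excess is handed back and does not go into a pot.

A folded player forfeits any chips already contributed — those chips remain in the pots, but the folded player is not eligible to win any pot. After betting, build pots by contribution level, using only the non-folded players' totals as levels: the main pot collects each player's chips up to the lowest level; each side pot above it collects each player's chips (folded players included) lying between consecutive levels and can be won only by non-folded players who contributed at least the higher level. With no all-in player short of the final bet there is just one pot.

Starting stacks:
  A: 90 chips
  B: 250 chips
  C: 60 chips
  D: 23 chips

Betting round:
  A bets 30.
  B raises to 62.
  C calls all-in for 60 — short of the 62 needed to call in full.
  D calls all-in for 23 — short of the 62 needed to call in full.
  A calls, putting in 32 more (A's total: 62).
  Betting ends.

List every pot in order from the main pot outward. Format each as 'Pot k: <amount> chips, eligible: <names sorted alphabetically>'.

Pot 1: 92 chips, eligible: A, B, C, D
Pot 2: 111 chips, eligible: A, B, C
Pot 3: 4 chips, eligible: A, B

Derivation:
Contributions: A=62, B=62, C=60, D=23
Pot levels (distinct totals of non-folded players): 23, 60, 62
Layer 1-23: 23 each from A, B, C, D = 23*4 = 92 chips; eligible A, B, C, D
Layer 24-60: 37 each from A, B, C = 37*3 = 111 chips; eligible A, B, C
Layer 61-62: 2 each from A, B = 2*2 = 4 chips; eligible A, B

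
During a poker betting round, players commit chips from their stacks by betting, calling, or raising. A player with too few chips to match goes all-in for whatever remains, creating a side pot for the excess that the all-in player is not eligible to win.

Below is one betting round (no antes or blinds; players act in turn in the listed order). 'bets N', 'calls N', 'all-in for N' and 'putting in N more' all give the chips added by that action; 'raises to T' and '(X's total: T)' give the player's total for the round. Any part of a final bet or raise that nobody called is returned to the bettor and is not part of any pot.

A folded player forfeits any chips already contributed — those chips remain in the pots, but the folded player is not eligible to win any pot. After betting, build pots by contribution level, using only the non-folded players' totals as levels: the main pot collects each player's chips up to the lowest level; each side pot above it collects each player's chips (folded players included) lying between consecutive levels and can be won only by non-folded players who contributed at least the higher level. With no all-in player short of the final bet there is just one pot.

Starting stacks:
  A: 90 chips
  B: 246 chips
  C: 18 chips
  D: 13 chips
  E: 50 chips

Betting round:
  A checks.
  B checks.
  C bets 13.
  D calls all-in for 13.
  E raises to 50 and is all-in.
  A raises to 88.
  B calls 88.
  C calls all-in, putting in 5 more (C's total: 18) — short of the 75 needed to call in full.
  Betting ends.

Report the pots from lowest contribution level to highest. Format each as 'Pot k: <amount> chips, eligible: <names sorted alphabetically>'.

Contributions: A=88, B=88, C=18, D=13, E=50
Pot levels (distinct totals of non-folded players): 13, 18, 50, 88
Layer 1-13: 13 each from A, B, C, D, E = 13*5 = 65 chips; eligible A, B, C, D, E
Layer 14-18: 5 each from A, B, C, E = 5*4 = 20 chips; eligible A, B, C, E
Layer 19-50: 32 each from A, B, E = 32*3 = 96 chips; eligible A, B, E
Layer 51-88: 38 each from A, B = 38*2 = 76 chips; eligible A, B

Pot 1: 65 chips, eligible: A, B, C, D, E
Pot 2: 20 chips, eligible: A, B, C, E
Pot 3: 96 chips, eligible: A, B, E
Pot 4: 76 chips, eligible: A, B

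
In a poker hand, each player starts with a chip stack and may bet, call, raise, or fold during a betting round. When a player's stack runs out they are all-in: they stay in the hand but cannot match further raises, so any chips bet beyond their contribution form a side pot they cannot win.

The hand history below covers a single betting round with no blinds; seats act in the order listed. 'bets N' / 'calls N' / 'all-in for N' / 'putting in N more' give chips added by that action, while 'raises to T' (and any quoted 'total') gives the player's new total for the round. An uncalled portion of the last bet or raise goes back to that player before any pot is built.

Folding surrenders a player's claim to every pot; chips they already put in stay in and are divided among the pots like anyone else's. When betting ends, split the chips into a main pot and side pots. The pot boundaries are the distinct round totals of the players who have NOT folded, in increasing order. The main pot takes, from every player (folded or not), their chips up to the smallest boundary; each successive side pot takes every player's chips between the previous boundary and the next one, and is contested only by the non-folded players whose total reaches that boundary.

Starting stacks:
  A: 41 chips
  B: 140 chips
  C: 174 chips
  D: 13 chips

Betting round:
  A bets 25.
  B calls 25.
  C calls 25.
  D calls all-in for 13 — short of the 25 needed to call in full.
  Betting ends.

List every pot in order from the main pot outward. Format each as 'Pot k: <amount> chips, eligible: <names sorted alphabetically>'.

Contributions: A=25, B=25, C=25, D=13
Pot levels (distinct totals of non-folded players): 13, 25
Layer 1-13: 13 each from A, B, C, D = 13*4 = 52 chips; eligible A, B, C, D
Layer 14-25: 12 each from A, B, C = 12*3 = 36 chips; eligible A, B, C

Pot 1: 52 chips, eligible: A, B, C, D
Pot 2: 36 chips, eligible: A, B, C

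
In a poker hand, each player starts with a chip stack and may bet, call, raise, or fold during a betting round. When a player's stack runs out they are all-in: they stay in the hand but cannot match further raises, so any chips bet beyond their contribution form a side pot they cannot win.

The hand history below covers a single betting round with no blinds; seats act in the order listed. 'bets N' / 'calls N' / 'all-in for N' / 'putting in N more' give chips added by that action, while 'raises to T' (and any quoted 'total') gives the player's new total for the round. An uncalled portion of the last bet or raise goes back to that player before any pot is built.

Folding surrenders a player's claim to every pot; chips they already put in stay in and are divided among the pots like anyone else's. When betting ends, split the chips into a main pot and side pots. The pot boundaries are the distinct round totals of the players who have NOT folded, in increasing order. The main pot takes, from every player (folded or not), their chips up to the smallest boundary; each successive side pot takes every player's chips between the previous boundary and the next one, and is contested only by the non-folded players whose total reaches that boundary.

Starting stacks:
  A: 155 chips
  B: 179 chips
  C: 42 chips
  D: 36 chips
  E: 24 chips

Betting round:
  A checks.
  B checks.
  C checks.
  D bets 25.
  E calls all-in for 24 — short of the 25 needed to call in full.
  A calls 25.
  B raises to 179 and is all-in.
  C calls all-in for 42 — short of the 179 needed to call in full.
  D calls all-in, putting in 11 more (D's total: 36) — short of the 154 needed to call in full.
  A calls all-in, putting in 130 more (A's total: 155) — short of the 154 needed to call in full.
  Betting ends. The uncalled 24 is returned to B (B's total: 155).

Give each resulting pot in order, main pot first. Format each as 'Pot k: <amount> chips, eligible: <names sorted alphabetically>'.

Contributions (after 24 returned to B): A=155, B=155, C=42, D=36, E=24
Pot levels (distinct totals of non-folded players): 24, 36, 42, 155
Layer 1-24: 24 each from A, B, C, D, E = 24*5 = 120 chips; eligible A, B, C, D, E
Layer 25-36: 12 each from A, B, C, D = 12*4 = 48 chips; eligible A, B, C, D
Layer 37-42: 6 each from A, B, C = 6*3 = 18 chips; eligible A, B, C
Layer 43-155: 113 each from A, B = 113*2 = 226 chips; eligible A, B

Pot 1: 120 chips, eligible: A, B, C, D, E
Pot 2: 48 chips, eligible: A, B, C, D
Pot 3: 18 chips, eligible: A, B, C
Pot 4: 226 chips, eligible: A, B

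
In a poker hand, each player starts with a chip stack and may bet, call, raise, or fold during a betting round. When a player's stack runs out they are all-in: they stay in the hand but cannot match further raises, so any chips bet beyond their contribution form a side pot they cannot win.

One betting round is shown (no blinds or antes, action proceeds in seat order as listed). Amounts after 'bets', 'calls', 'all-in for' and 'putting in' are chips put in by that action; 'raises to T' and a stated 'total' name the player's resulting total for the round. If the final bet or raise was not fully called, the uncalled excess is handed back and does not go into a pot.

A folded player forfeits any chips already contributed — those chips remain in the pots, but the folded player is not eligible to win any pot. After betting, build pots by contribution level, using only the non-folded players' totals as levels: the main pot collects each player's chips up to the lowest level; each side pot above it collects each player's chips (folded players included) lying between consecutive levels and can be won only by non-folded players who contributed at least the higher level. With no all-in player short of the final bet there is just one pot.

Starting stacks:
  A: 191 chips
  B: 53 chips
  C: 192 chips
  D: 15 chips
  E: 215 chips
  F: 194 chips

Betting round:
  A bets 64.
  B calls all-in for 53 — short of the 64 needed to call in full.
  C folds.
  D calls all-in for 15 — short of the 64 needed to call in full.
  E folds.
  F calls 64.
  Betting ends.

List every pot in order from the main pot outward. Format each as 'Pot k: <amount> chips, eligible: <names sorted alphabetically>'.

Contributions: A=64, B=53, D=15, F=64
Folded: C, E
Pot levels (distinct totals of non-folded players): 15, 53, 64
Layer 1-15: 15 each from A, B, D, F = 15*4 = 60 chips; eligible A, B, D, F
Layer 16-53: 38 each from A, B, F = 38*3 = 114 chips; eligible A, B, F
Layer 54-64: 11 each from A, F = 11*2 = 22 chips; eligible A, F

Pot 1: 60 chips, eligible: A, B, D, F
Pot 2: 114 chips, eligible: A, B, F
Pot 3: 22 chips, eligible: A, F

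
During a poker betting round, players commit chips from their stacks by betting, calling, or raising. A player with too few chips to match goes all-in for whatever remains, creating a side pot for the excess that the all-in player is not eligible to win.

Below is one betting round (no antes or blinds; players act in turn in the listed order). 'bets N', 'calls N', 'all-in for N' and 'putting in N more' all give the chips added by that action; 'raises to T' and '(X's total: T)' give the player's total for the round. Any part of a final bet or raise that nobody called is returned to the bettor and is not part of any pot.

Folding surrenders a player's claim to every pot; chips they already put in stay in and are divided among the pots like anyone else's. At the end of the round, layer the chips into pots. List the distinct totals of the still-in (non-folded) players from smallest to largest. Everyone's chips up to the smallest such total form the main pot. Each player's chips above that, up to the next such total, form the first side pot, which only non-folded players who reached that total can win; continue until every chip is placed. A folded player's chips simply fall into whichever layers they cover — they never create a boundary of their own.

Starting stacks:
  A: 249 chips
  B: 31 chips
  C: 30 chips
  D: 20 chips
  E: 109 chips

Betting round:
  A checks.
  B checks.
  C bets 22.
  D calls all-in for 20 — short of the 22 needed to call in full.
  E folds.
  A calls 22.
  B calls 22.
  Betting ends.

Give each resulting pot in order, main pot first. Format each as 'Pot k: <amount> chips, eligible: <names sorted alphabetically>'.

Pot 1: 80 chips, eligible: A, B, C, D
Pot 2: 6 chips, eligible: A, B, C

Derivation:
Contributions: A=22, B=22, C=22, D=20
Folded: E
Pot levels (distinct totals of non-folded players): 20, 22
Layer 1-20: 20 each from A, B, C, D = 20*4 = 80 chips; eligible A, B, C, D
Layer 21-22: 2 each from A, B, C = 2*3 = 6 chips; eligible A, B, C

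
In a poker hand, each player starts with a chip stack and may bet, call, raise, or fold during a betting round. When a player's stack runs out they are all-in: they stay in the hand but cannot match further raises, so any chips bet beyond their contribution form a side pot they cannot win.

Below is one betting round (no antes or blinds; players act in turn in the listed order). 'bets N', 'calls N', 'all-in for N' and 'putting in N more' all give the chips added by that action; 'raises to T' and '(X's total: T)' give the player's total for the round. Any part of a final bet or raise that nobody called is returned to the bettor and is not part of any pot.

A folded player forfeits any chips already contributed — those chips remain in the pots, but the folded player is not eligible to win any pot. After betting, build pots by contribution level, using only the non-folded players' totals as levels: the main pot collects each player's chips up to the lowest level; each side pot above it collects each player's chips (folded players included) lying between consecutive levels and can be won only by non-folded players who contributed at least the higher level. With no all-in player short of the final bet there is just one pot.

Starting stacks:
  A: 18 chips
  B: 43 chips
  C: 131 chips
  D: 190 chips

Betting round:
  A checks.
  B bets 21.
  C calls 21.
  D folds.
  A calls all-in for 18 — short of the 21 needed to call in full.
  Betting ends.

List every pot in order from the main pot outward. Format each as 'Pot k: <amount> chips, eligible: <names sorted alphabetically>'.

Contributions: A=18, B=21, C=21
Folded: D
Pot levels (distinct totals of non-folded players): 18, 21
Layer 1-18: 18 each from A, B, C = 18*3 = 54 chips; eligible A, B, C
Layer 19-21: 3 each from B, C = 3*2 = 6 chips; eligible B, C

Pot 1: 54 chips, eligible: A, B, C
Pot 2: 6 chips, eligible: B, C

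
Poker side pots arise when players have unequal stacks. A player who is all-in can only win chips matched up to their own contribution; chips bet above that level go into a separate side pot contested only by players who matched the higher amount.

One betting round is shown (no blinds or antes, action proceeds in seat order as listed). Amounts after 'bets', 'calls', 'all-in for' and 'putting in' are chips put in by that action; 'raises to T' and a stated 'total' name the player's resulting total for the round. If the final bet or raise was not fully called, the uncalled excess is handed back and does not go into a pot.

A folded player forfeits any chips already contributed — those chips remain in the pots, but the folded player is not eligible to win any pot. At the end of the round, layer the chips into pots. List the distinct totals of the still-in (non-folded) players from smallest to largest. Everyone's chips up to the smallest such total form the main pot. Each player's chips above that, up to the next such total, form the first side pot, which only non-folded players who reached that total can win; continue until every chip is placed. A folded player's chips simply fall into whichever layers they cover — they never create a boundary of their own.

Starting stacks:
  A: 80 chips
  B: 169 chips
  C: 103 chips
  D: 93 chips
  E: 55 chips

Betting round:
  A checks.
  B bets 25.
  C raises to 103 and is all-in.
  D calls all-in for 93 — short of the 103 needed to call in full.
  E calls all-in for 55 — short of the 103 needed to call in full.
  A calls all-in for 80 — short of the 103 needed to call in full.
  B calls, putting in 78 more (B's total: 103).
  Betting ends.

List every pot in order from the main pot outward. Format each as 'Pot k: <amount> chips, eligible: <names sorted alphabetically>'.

Pot 1: 275 chips, eligible: A, B, C, D, E
Pot 2: 100 chips, eligible: A, B, C, D
Pot 3: 39 chips, eligible: B, C, D
Pot 4: 20 chips, eligible: B, C

Derivation:
Contributions: A=80, B=103, C=103, D=93, E=55
Pot levels (distinct totals of non-folded players): 55, 80, 93, 103
Layer 1-55: 55 each from A, B, C, D, E = 55*5 = 275 chips; eligible A, B, C, D, E
Layer 56-80: 25 each from A, B, C, D = 25*4 = 100 chips; eligible A, B, C, D
Layer 81-93: 13 each from B, C, D = 13*3 = 39 chips; eligible B, C, D
Layer 94-103: 10 each from B, C = 10*2 = 20 chips; eligible B, C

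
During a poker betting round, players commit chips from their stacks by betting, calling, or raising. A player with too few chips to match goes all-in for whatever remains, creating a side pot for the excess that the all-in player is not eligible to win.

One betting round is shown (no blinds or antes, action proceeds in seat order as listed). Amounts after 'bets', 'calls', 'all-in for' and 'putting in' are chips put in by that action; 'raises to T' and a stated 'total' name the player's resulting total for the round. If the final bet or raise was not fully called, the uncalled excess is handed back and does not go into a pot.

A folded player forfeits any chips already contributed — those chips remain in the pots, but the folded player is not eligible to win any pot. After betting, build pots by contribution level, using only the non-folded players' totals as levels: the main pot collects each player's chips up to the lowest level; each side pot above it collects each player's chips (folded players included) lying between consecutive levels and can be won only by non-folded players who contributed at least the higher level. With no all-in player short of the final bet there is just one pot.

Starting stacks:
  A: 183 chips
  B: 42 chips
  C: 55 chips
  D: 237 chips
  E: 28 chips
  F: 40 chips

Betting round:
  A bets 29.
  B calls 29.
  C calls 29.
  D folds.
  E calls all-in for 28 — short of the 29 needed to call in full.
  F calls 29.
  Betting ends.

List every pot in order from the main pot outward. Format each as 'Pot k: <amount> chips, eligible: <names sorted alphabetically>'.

Contributions: A=29, B=29, C=29, E=28, F=29
Folded: D
Pot levels (distinct totals of non-folded players): 28, 29
Layer 1-28: 28 each from A, B, C, E, F = 28*5 = 140 chips; eligible A, B, C, E, F
Layer 29-29: 1 each from A, B, C, F = 1*4 = 4 chips; eligible A, B, C, F

Pot 1: 140 chips, eligible: A, B, C, E, F
Pot 2: 4 chips, eligible: A, B, C, F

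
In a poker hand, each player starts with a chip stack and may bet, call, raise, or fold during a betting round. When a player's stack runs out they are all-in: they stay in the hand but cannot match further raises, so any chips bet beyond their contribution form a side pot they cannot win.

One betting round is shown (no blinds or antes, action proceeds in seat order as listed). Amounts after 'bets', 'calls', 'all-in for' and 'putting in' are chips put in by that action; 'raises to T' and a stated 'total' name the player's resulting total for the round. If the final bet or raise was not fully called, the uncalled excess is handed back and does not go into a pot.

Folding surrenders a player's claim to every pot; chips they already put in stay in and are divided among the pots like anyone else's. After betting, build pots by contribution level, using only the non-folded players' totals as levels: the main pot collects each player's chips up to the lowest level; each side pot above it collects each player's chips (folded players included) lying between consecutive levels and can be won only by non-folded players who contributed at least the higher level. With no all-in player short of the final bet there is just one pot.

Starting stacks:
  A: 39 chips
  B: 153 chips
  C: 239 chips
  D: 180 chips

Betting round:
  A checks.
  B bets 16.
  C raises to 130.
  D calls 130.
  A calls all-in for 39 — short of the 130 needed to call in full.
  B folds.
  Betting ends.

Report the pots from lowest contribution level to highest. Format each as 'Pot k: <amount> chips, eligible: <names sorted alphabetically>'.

Pot 1: 133 chips, eligible: A, C, D
Pot 2: 182 chips, eligible: C, D

Derivation:
Contributions: A=39, B=16, C=130, D=130
Folded: B
Pot levels (distinct totals of non-folded players): 39, 130
Layer 1-39: A 39 + B 16 + C 39 + D 39 = 133 chips; eligible A, C, D
Layer 40-130: 91 each from C, D = 91*2 = 182 chips; eligible C, D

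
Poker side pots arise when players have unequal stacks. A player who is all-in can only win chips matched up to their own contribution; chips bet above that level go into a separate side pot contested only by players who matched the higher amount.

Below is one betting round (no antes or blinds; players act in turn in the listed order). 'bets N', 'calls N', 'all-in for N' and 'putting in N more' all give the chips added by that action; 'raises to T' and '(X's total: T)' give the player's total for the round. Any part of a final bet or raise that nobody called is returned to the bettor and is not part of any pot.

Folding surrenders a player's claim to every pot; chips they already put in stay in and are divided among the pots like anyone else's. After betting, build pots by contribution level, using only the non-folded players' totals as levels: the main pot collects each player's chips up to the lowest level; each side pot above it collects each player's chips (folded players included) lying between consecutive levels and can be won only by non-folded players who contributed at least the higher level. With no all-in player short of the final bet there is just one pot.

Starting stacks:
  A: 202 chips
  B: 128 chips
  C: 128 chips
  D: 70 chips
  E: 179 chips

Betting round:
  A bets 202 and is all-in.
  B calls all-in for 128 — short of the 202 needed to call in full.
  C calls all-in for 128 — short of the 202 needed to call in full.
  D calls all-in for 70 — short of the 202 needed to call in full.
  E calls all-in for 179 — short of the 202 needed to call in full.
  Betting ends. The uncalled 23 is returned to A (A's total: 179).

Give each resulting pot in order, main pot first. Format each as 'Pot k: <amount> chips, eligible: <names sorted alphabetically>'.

Contributions (after 23 returned to A): A=179, B=128, C=128, D=70, E=179
Pot levels (distinct totals of non-folded players): 70, 128, 179
Layer 1-70: 70 each from A, B, C, D, E = 70*5 = 350 chips; eligible A, B, C, D, E
Layer 71-128: 58 each from A, B, C, E = 58*4 = 232 chips; eligible A, B, C, E
Layer 129-179: 51 each from A, E = 51*2 = 102 chips; eligible A, E

Pot 1: 350 chips, eligible: A, B, C, D, E
Pot 2: 232 chips, eligible: A, B, C, E
Pot 3: 102 chips, eligible: A, E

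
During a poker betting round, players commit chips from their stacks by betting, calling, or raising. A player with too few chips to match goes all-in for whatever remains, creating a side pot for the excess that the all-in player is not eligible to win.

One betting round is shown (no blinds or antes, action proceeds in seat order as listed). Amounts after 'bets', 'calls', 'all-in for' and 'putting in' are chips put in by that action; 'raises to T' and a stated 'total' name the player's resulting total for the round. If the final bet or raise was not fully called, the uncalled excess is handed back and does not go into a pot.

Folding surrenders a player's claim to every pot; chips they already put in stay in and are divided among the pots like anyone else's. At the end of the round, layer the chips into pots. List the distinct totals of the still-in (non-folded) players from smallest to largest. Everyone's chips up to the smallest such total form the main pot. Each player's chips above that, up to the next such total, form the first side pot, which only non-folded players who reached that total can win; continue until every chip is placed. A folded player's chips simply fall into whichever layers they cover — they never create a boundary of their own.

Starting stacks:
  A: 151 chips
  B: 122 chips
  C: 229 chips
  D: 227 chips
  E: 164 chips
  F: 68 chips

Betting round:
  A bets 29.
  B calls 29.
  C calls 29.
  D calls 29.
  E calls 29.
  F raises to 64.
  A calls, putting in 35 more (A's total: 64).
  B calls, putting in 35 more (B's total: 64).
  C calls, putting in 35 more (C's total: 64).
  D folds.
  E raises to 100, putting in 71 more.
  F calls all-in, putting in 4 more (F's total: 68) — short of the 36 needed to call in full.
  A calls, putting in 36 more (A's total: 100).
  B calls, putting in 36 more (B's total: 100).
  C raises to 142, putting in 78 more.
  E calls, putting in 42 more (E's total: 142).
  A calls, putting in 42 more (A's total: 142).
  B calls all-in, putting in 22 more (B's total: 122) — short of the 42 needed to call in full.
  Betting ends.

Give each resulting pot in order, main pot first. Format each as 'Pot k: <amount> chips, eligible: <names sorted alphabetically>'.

Contributions: A=142, B=122, C=142, D=29, E=142, F=68
Folded: D
Pot levels (distinct totals of non-folded players): 68, 122, 142
Layer 1-68: A 68 + B 68 + C 68 + D 29 + E 68 + F 68 = 369 chips; eligible A, B, C, E, F
Layer 69-122: 54 each from A, B, C, E = 54*4 = 216 chips; eligible A, B, C, E
Layer 123-142: 20 each from A, C, E = 20*3 = 60 chips; eligible A, C, E

Pot 1: 369 chips, eligible: A, B, C, E, F
Pot 2: 216 chips, eligible: A, B, C, E
Pot 3: 60 chips, eligible: A, C, E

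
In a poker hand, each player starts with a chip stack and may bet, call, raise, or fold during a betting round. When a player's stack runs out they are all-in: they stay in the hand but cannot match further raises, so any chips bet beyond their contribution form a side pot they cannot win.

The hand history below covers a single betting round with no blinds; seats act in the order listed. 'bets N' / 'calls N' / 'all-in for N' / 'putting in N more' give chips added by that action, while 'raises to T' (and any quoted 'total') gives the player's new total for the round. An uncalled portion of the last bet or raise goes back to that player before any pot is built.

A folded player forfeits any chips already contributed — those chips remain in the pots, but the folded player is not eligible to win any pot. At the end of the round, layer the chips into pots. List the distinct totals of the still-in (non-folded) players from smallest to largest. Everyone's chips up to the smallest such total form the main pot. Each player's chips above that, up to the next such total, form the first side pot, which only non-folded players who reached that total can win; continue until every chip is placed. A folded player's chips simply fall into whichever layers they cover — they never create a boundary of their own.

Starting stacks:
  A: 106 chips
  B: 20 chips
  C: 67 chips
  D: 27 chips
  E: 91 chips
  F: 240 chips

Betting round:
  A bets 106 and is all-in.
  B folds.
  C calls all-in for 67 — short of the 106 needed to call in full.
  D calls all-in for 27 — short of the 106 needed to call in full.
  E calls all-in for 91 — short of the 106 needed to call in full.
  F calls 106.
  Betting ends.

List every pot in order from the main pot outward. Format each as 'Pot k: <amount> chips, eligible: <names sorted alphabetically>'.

Contributions: A=106, C=67, D=27, E=91, F=106
Folded: B
Pot levels (distinct totals of non-folded players): 27, 67, 91, 106
Layer 1-27: 27 each from A, C, D, E, F = 27*5 = 135 chips; eligible A, C, D, E, F
Layer 28-67: 40 each from A, C, E, F = 40*4 = 160 chips; eligible A, C, E, F
Layer 68-91: 24 each from A, E, F = 24*3 = 72 chips; eligible A, E, F
Layer 92-106: 15 each from A, F = 15*2 = 30 chips; eligible A, F

Pot 1: 135 chips, eligible: A, C, D, E, F
Pot 2: 160 chips, eligible: A, C, E, F
Pot 3: 72 chips, eligible: A, E, F
Pot 4: 30 chips, eligible: A, F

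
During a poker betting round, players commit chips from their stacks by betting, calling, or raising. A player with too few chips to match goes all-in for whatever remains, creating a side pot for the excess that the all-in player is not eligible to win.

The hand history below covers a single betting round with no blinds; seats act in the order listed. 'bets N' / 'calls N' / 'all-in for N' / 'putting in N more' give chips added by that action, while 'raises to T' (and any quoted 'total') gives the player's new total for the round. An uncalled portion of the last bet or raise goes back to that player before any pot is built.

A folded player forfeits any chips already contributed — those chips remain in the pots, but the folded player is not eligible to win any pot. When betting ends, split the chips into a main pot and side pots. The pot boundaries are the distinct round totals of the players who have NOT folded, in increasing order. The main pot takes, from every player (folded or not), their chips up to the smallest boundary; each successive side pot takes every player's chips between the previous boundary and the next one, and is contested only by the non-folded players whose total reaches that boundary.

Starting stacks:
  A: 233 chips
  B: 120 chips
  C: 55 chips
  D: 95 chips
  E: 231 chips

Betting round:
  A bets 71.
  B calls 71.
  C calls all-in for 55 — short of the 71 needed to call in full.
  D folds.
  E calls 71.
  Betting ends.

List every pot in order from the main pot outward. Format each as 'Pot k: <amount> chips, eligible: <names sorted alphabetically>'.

Contributions: A=71, B=71, C=55, E=71
Folded: D
Pot levels (distinct totals of non-folded players): 55, 71
Layer 1-55: 55 each from A, B, C, E = 55*4 = 220 chips; eligible A, B, C, E
Layer 56-71: 16 each from A, B, E = 16*3 = 48 chips; eligible A, B, E

Pot 1: 220 chips, eligible: A, B, C, E
Pot 2: 48 chips, eligible: A, B, E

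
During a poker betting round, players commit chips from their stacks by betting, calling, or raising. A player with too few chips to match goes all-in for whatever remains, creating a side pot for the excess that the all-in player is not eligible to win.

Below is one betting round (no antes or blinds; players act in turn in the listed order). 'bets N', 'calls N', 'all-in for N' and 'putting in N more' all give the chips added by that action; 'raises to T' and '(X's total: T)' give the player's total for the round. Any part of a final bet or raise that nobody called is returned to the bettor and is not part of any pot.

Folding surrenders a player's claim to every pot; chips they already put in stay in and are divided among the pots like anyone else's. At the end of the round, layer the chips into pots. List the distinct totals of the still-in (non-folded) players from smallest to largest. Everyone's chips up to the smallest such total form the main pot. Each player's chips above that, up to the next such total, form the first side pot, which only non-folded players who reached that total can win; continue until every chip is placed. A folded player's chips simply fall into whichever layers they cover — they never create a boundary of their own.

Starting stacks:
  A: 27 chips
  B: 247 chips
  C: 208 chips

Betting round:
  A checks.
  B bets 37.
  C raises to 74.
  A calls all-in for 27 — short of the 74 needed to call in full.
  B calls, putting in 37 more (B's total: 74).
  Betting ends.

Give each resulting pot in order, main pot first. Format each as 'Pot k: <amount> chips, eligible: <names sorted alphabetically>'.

Contributions: A=27, B=74, C=74
Pot levels (distinct totals of non-folded players): 27, 74
Layer 1-27: 27 each from A, B, C = 27*3 = 81 chips; eligible A, B, C
Layer 28-74: 47 each from B, C = 47*2 = 94 chips; eligible B, C

Pot 1: 81 chips, eligible: A, B, C
Pot 2: 94 chips, eligible: B, C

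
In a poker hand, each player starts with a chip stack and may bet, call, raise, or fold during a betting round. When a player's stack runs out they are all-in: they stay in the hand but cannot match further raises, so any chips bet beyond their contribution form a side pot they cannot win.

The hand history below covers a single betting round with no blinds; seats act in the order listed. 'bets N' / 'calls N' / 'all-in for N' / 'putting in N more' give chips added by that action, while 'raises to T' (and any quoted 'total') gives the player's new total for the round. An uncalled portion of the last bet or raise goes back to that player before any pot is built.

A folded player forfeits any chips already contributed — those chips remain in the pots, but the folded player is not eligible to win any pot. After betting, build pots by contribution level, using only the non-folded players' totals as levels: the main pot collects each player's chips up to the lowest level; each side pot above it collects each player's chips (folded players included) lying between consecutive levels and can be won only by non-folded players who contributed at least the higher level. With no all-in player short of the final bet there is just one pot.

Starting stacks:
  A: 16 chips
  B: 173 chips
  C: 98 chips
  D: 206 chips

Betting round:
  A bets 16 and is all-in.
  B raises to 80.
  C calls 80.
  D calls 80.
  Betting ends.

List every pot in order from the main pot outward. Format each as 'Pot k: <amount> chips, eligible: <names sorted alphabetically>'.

Pot 1: 64 chips, eligible: A, B, C, D
Pot 2: 192 chips, eligible: B, C, D

Derivation:
Contributions: A=16, B=80, C=80, D=80
Pot levels (distinct totals of non-folded players): 16, 80
Layer 1-16: 16 each from A, B, C, D = 16*4 = 64 chips; eligible A, B, C, D
Layer 17-80: 64 each from B, C, D = 64*3 = 192 chips; eligible B, C, D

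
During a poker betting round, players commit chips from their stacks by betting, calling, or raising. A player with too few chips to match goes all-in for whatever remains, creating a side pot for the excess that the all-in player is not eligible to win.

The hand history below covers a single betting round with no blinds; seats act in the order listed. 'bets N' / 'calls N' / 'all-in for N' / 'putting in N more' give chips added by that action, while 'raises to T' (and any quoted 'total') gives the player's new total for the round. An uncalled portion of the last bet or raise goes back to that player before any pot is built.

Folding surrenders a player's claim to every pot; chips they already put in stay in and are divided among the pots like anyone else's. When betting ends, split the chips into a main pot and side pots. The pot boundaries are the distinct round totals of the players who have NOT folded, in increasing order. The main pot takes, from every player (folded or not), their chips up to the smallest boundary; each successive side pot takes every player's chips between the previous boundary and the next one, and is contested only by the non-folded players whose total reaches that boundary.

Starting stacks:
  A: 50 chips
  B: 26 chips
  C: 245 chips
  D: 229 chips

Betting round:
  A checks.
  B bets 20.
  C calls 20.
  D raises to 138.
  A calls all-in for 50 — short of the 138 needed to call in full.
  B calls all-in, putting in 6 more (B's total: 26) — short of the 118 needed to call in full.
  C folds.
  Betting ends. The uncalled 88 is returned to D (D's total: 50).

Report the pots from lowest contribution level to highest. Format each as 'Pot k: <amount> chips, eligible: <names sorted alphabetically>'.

Contributions (after 88 returned to D): A=50, B=26, C=20, D=50
Folded: C
Pot levels (distinct totals of non-folded players): 26, 50
Layer 1-26: A 26 + B 26 + C 20 + D 26 = 98 chips; eligible A, B, D
Layer 27-50: 24 each from A, D = 24*2 = 48 chips; eligible A, D

Pot 1: 98 chips, eligible: A, B, D
Pot 2: 48 chips, eligible: A, D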